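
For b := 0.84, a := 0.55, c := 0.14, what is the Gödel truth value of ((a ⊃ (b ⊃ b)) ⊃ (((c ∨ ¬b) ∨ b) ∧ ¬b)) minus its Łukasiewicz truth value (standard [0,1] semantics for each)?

Gödel evaluation:
  (b ⊃ b): 0.84 ≤ 0.84, so result = 1
  (a ⊃ (b ⊃ b)): 0.55 ≤ 1, so result = 1
  ¬b: Gödel ¬ of 0.84 = 0 (operand ≠ 0)
  (c ∨ ¬b) = max(0.14, 0) = 0.14
  ((c ∨ ¬b) ∨ b) = max(0.14, 0.84) = 0.84
  ¬b: Gödel ¬ of 0.84 = 0 (operand ≠ 0)
  (((c ∨ ¬b) ∨ b) ∧ ¬b) = min(0.84, 0) = 0
  ((a ⊃ (b ⊃ b)) ⊃ (((c ∨ ¬b) ∨ b) ∧ ¬b)): 1 > 0, so result = 0
  Gödel value = 0
Łukasiewicz evaluation:
  (b ⊃ b): min(1, 1 − 0.84 + 0.84) = 1
  (a ⊃ (b ⊃ b)): min(1, 1 − 0.55 + 1) = 1
  ¬b: Łukasiewicz ¬ gives 1 − 0.84 = 0.16
  (c ∨ ¬b) = max(0.14, 0.16) = 0.16
  ((c ∨ ¬b) ∨ b) = max(0.16, 0.84) = 0.84
  ¬b: Łukasiewicz ¬ gives 1 − 0.84 = 0.16
  (((c ∨ ¬b) ∨ b) ∧ ¬b) = min(0.84, 0.16) = 0.16
  ((a ⊃ (b ⊃ b)) ⊃ (((c ∨ ¬b) ∨ b) ∧ ¬b)): min(1, 1 − 1 + 0.16) = 0.16
  Łukasiewicz value = 0.16
Difference: 0 − 0.16 = -0.16

-0.16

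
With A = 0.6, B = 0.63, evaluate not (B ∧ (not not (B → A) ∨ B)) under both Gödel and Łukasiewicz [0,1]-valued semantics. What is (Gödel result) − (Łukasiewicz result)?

-0.37

Gödel evaluation:
  (B → A): 0.63 > 0.6, so result = 0.6
  not (B → A): Gödel ¬ of 0.6 = 0 (operand ≠ 0)
  not not (B → A): Gödel ¬ of 0 = 1 (operand is 0)
  (not not (B → A) ∨ B) = max(1, 0.63) = 1
  (B ∧ (not not (B → A) ∨ B)) = min(0.63, 1) = 0.63
  not (B ∧ (not not (B → A) ∨ B)): Gödel ¬ of 0.63 = 0 (operand ≠ 0)
  Gödel value = 0
Łukasiewicz evaluation:
  (B → A): min(1, 1 − 0.63 + 0.6) = 0.97
  not (B → A): Łukasiewicz ¬ gives 1 − 0.97 = 0.03
  not not (B → A): Łukasiewicz ¬ gives 1 − 0.03 = 0.97
  (not not (B → A) ∨ B) = max(0.97, 0.63) = 0.97
  (B ∧ (not not (B → A) ∨ B)) = min(0.63, 0.97) = 0.63
  not (B ∧ (not not (B → A) ∨ B)): Łukasiewicz ¬ gives 1 − 0.63 = 0.37
  Łukasiewicz value = 0.37
Difference: 0 − 0.37 = -0.37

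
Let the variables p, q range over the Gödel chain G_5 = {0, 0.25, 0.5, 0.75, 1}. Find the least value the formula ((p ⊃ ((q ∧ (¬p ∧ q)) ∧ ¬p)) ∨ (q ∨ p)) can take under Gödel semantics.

The minimum is attained at p = 0.25, q = 0:
  ¬p: Gödel ¬ of 0.25 = 0 (operand ≠ 0)
  (¬p ∧ q) = min(0, 0) = 0
  (q ∧ (¬p ∧ q)) = min(0, 0) = 0
  ¬p: Gödel ¬ of 0.25 = 0 (operand ≠ 0)
  ((q ∧ (¬p ∧ q)) ∧ ¬p) = min(0, 0) = 0
  (p ⊃ ((q ∧ (¬p ∧ q)) ∧ ¬p)): 0.25 > 0, so result = 0
  (q ∨ p) = max(0, 0.25) = 0.25
  ((p ⊃ ((q ∧ (¬p ∧ q)) ∧ ¬p)) ∨ (q ∨ p)) = max(0, 0.25) = 0.25
Checking all 25 assignments confirms none give a value below 0.25.

0.25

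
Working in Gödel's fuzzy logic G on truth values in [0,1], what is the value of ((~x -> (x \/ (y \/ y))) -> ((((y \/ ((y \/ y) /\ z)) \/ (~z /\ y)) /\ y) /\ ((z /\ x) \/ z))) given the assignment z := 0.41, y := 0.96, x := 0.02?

~x: Gödel ¬ of 0.02 = 0 (operand ≠ 0)
(y \/ y) = max(0.96, 0.96) = 0.96
(x \/ (y \/ y)) = max(0.02, 0.96) = 0.96
(~x -> (x \/ (y \/ y))): 0 ≤ 0.96, so result = 1
(y \/ y) = max(0.96, 0.96) = 0.96
((y \/ y) /\ z) = min(0.96, 0.41) = 0.41
(y \/ ((y \/ y) /\ z)) = max(0.96, 0.41) = 0.96
~z: Gödel ¬ of 0.41 = 0 (operand ≠ 0)
(~z /\ y) = min(0, 0.96) = 0
((y \/ ((y \/ y) /\ z)) \/ (~z /\ y)) = max(0.96, 0) = 0.96
(((y \/ ((y \/ y) /\ z)) \/ (~z /\ y)) /\ y) = min(0.96, 0.96) = 0.96
(z /\ x) = min(0.41, 0.02) = 0.02
((z /\ x) \/ z) = max(0.02, 0.41) = 0.41
((((y \/ ((y \/ y) /\ z)) \/ (~z /\ y)) /\ y) /\ ((z /\ x) \/ z)) = min(0.96, 0.41) = 0.41
((~x -> (x \/ (y \/ y))) -> ((((y \/ ((y \/ y) /\ z)) \/ (~z /\ y)) /\ y) /\ ((z /\ x) \/ z))): 1 > 0.41, so result = 0.41

0.41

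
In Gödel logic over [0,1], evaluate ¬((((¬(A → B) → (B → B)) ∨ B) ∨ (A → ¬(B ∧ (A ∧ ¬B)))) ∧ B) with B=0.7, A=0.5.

(A → B): 0.5 ≤ 0.7, so result = 1
¬(A → B): Gödel ¬ of 1 = 0 (operand ≠ 0)
(B → B): 0.7 ≤ 0.7, so result = 1
(¬(A → B) → (B → B)): 0 ≤ 1, so result = 1
((¬(A → B) → (B → B)) ∨ B) = max(1, 0.7) = 1
¬B: Gödel ¬ of 0.7 = 0 (operand ≠ 0)
(A ∧ ¬B) = min(0.5, 0) = 0
(B ∧ (A ∧ ¬B)) = min(0.7, 0) = 0
¬(B ∧ (A ∧ ¬B)): Gödel ¬ of 0 = 1 (operand is 0)
(A → ¬(B ∧ (A ∧ ¬B))): 0.5 ≤ 1, so result = 1
(((¬(A → B) → (B → B)) ∨ B) ∨ (A → ¬(B ∧ (A ∧ ¬B)))) = max(1, 1) = 1
((((¬(A → B) → (B → B)) ∨ B) ∨ (A → ¬(B ∧ (A ∧ ¬B)))) ∧ B) = min(1, 0.7) = 0.7
¬((((¬(A → B) → (B → B)) ∨ B) ∨ (A → ¬(B ∧ (A ∧ ¬B)))) ∧ B): Gödel ¬ of 0.7 = 0 (operand ≠ 0)

0.00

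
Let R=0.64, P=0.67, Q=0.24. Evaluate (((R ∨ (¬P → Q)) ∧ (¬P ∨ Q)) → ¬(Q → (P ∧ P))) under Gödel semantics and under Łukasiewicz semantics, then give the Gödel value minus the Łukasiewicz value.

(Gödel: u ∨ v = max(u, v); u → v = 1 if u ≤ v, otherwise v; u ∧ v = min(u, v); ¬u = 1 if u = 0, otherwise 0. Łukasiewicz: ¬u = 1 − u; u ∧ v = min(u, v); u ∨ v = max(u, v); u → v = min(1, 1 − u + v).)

Gödel evaluation:
  ¬P: Gödel ¬ of 0.67 = 0 (operand ≠ 0)
  (¬P → Q): 0 ≤ 0.24, so result = 1
  (R ∨ (¬P → Q)) = max(0.64, 1) = 1
  ¬P: Gödel ¬ of 0.67 = 0 (operand ≠ 0)
  (¬P ∨ Q) = max(0, 0.24) = 0.24
  ((R ∨ (¬P → Q)) ∧ (¬P ∨ Q)) = min(1, 0.24) = 0.24
  (P ∧ P) = min(0.67, 0.67) = 0.67
  (Q → (P ∧ P)): 0.24 ≤ 0.67, so result = 1
  ¬(Q → (P ∧ P)): Gödel ¬ of 1 = 0 (operand ≠ 0)
  (((R ∨ (¬P → Q)) ∧ (¬P ∨ Q)) → ¬(Q → (P ∧ P))): 0.24 > 0, so result = 0
  Gödel value = 0
Łukasiewicz evaluation:
  ¬P: Łukasiewicz ¬ gives 1 − 0.67 = 0.33
  (¬P → Q): min(1, 1 − 0.33 + 0.24) = 0.91
  (R ∨ (¬P → Q)) = max(0.64, 0.91) = 0.91
  ¬P: Łukasiewicz ¬ gives 1 − 0.67 = 0.33
  (¬P ∨ Q) = max(0.33, 0.24) = 0.33
  ((R ∨ (¬P → Q)) ∧ (¬P ∨ Q)) = min(0.91, 0.33) = 0.33
  (P ∧ P) = min(0.67, 0.67) = 0.67
  (Q → (P ∧ P)): min(1, 1 − 0.24 + 0.67) = 1
  ¬(Q → (P ∧ P)): Łukasiewicz ¬ gives 1 − 1 = 0
  (((R ∨ (¬P → Q)) ∧ (¬P ∨ Q)) → ¬(Q → (P ∧ P))): min(1, 1 − 0.33 + 0) = 0.67
  Łukasiewicz value = 0.67
Difference: 0 − 0.67 = -0.67

-0.67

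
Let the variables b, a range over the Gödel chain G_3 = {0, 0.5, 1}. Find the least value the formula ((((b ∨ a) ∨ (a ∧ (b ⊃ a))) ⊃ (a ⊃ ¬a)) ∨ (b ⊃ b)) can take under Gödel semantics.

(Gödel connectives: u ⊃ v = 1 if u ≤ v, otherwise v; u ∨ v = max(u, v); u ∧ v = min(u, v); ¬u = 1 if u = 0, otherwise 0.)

Every assignment gives 1. For instance at b = 0, a = 0:
  (b ∨ a) = max(0, 0) = 0
  (b ⊃ a): 0 ≤ 0, so result = 1
  (a ∧ (b ⊃ a)) = min(0, 1) = 0
  ((b ∨ a) ∨ (a ∧ (b ⊃ a))) = max(0, 0) = 0
  ¬a: Gödel ¬ of 0 = 1 (operand is 0)
  (a ⊃ ¬a): 0 ≤ 1, so result = 1
  (((b ∨ a) ∨ (a ∧ (b ⊃ a))) ⊃ (a ⊃ ¬a)): 0 ≤ 1, so result = 1
  (b ⊃ b): 0 ≤ 0, so result = 1
  ((((b ∨ a) ∨ (a ∧ (b ⊃ a))) ⊃ (a ⊃ ¬a)) ∨ (b ⊃ b)) = max(1, 1) = 1
All 9 assignments give value 1 — the formula is a G_3-tautology.

1.00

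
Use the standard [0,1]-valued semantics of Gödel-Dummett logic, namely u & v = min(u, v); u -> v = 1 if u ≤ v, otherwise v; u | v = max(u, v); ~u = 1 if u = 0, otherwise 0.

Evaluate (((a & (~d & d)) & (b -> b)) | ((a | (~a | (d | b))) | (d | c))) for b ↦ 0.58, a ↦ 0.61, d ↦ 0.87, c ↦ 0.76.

0.87

~d: Gödel ¬ of 0.87 = 0 (operand ≠ 0)
(~d & d) = min(0, 0.87) = 0
(a & (~d & d)) = min(0.61, 0) = 0
(b -> b): 0.58 ≤ 0.58, so result = 1
((a & (~d & d)) & (b -> b)) = min(0, 1) = 0
~a: Gödel ¬ of 0.61 = 0 (operand ≠ 0)
(d | b) = max(0.87, 0.58) = 0.87
(~a | (d | b)) = max(0, 0.87) = 0.87
(a | (~a | (d | b))) = max(0.61, 0.87) = 0.87
(d | c) = max(0.87, 0.76) = 0.87
((a | (~a | (d | b))) | (d | c)) = max(0.87, 0.87) = 0.87
(((a & (~d & d)) & (b -> b)) | ((a | (~a | (d | b))) | (d | c))) = max(0, 0.87) = 0.87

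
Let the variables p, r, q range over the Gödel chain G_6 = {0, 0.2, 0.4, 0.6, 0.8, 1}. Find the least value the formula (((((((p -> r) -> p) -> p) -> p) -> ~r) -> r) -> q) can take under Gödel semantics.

The minimum is attained at p = 0, r = 0.2, q = 0:
  (p -> r): 0 ≤ 0.2, so result = 1
  ((p -> r) -> p): 1 > 0, so result = 0
  (((p -> r) -> p) -> p): 0 ≤ 0, so result = 1
  ((((p -> r) -> p) -> p) -> p): 1 > 0, so result = 0
  ~r: Gödel ¬ of 0.2 = 0 (operand ≠ 0)
  (((((p -> r) -> p) -> p) -> p) -> ~r): 0 ≤ 0, so result = 1
  ((((((p -> r) -> p) -> p) -> p) -> ~r) -> r): 1 > 0.2, so result = 0.2
  (((((((p -> r) -> p) -> p) -> p) -> ~r) -> r) -> q): 0.2 > 0, so result = 0
Checking all 216 assignments confirms none give a value below 0.00.

0.00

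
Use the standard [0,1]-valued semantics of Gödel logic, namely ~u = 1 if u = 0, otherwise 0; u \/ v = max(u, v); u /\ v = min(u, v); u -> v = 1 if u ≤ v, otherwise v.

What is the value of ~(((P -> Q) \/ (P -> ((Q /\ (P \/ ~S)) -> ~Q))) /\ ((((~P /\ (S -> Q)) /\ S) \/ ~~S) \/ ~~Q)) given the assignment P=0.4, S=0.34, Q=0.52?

(P -> Q): 0.4 ≤ 0.52, so result = 1
~S: Gödel ¬ of 0.34 = 0 (operand ≠ 0)
(P \/ ~S) = max(0.4, 0) = 0.4
(Q /\ (P \/ ~S)) = min(0.52, 0.4) = 0.4
~Q: Gödel ¬ of 0.52 = 0 (operand ≠ 0)
((Q /\ (P \/ ~S)) -> ~Q): 0.4 > 0, so result = 0
(P -> ((Q /\ (P \/ ~S)) -> ~Q)): 0.4 > 0, so result = 0
((P -> Q) \/ (P -> ((Q /\ (P \/ ~S)) -> ~Q))) = max(1, 0) = 1
~P: Gödel ¬ of 0.4 = 0 (operand ≠ 0)
(S -> Q): 0.34 ≤ 0.52, so result = 1
(~P /\ (S -> Q)) = min(0, 1) = 0
((~P /\ (S -> Q)) /\ S) = min(0, 0.34) = 0
~S: Gödel ¬ of 0.34 = 0 (operand ≠ 0)
~~S: Gödel ¬ of 0 = 1 (operand is 0)
(((~P /\ (S -> Q)) /\ S) \/ ~~S) = max(0, 1) = 1
~Q: Gödel ¬ of 0.52 = 0 (operand ≠ 0)
~~Q: Gödel ¬ of 0 = 1 (operand is 0)
((((~P /\ (S -> Q)) /\ S) \/ ~~S) \/ ~~Q) = max(1, 1) = 1
(((P -> Q) \/ (P -> ((Q /\ (P \/ ~S)) -> ~Q))) /\ ((((~P /\ (S -> Q)) /\ S) \/ ~~S) \/ ~~Q)) = min(1, 1) = 1
~(((P -> Q) \/ (P -> ((Q /\ (P \/ ~S)) -> ~Q))) /\ ((((~P /\ (S -> Q)) /\ S) \/ ~~S) \/ ~~Q)): Gödel ¬ of 1 = 0 (operand ≠ 0)

0.00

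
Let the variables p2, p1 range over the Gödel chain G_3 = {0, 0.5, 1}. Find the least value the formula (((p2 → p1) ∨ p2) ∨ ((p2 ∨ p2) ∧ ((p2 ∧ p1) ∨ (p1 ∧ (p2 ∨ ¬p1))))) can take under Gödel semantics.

0.50

The minimum is attained at p2 = 0.5, p1 = 0:
  (p2 → p1): 0.5 > 0, so result = 0
  ((p2 → p1) ∨ p2) = max(0, 0.5) = 0.5
  (p2 ∨ p2) = max(0.5, 0.5) = 0.5
  (p2 ∧ p1) = min(0.5, 0) = 0
  ¬p1: Gödel ¬ of 0 = 1 (operand is 0)
  (p2 ∨ ¬p1) = max(0.5, 1) = 1
  (p1 ∧ (p2 ∨ ¬p1)) = min(0, 1) = 0
  ((p2 ∧ p1) ∨ (p1 ∧ (p2 ∨ ¬p1))) = max(0, 0) = 0
  ((p2 ∨ p2) ∧ ((p2 ∧ p1) ∨ (p1 ∧ (p2 ∨ ¬p1)))) = min(0.5, 0) = 0
  (((p2 → p1) ∨ p2) ∨ ((p2 ∨ p2) ∧ ((p2 ∧ p1) ∨ (p1 ∧ (p2 ∨ ¬p1))))) = max(0.5, 0) = 0.5
Checking all 9 assignments confirms none give a value below 0.50.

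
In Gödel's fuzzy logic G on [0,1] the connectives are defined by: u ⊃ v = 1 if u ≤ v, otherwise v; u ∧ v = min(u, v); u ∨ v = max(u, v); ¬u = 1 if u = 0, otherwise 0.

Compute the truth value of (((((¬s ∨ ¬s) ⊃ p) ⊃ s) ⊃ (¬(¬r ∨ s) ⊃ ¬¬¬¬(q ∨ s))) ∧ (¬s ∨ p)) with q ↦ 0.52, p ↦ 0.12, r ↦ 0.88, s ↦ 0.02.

¬s: Gödel ¬ of 0.02 = 0 (operand ≠ 0)
¬s: Gödel ¬ of 0.02 = 0 (operand ≠ 0)
(¬s ∨ ¬s) = max(0, 0) = 0
((¬s ∨ ¬s) ⊃ p): 0 ≤ 0.12, so result = 1
(((¬s ∨ ¬s) ⊃ p) ⊃ s): 1 > 0.02, so result = 0.02
¬r: Gödel ¬ of 0.88 = 0 (operand ≠ 0)
(¬r ∨ s) = max(0, 0.02) = 0.02
¬(¬r ∨ s): Gödel ¬ of 0.02 = 0 (operand ≠ 0)
(q ∨ s) = max(0.52, 0.02) = 0.52
¬(q ∨ s): Gödel ¬ of 0.52 = 0 (operand ≠ 0)
¬¬(q ∨ s): Gödel ¬ of 0 = 1 (operand is 0)
¬¬¬(q ∨ s): Gödel ¬ of 1 = 0 (operand ≠ 0)
¬¬¬¬(q ∨ s): Gödel ¬ of 0 = 1 (operand is 0)
(¬(¬r ∨ s) ⊃ ¬¬¬¬(q ∨ s)): 0 ≤ 1, so result = 1
((((¬s ∨ ¬s) ⊃ p) ⊃ s) ⊃ (¬(¬r ∨ s) ⊃ ¬¬¬¬(q ∨ s))): 0.02 ≤ 1, so result = 1
¬s: Gödel ¬ of 0.02 = 0 (operand ≠ 0)
(¬s ∨ p) = max(0, 0.12) = 0.12
(((((¬s ∨ ¬s) ⊃ p) ⊃ s) ⊃ (¬(¬r ∨ s) ⊃ ¬¬¬¬(q ∨ s))) ∧ (¬s ∨ p)) = min(1, 0.12) = 0.12

0.12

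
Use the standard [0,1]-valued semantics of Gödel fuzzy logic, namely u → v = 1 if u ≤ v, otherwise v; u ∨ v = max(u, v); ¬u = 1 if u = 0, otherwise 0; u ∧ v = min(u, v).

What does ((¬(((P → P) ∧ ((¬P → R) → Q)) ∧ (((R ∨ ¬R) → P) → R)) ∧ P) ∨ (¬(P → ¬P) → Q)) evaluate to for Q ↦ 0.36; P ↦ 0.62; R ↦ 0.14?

(P → P): 0.62 ≤ 0.62, so result = 1
¬P: Gödel ¬ of 0.62 = 0 (operand ≠ 0)
(¬P → R): 0 ≤ 0.14, so result = 1
((¬P → R) → Q): 1 > 0.36, so result = 0.36
((P → P) ∧ ((¬P → R) → Q)) = min(1, 0.36) = 0.36
¬R: Gödel ¬ of 0.14 = 0 (operand ≠ 0)
(R ∨ ¬R) = max(0.14, 0) = 0.14
((R ∨ ¬R) → P): 0.14 ≤ 0.62, so result = 1
(((R ∨ ¬R) → P) → R): 1 > 0.14, so result = 0.14
(((P → P) ∧ ((¬P → R) → Q)) ∧ (((R ∨ ¬R) → P) → R)) = min(0.36, 0.14) = 0.14
¬(((P → P) ∧ ((¬P → R) → Q)) ∧ (((R ∨ ¬R) → P) → R)): Gödel ¬ of 0.14 = 0 (operand ≠ 0)
(¬(((P → P) ∧ ((¬P → R) → Q)) ∧ (((R ∨ ¬R) → P) → R)) ∧ P) = min(0, 0.62) = 0
¬P: Gödel ¬ of 0.62 = 0 (operand ≠ 0)
(P → ¬P): 0.62 > 0, so result = 0
¬(P → ¬P): Gödel ¬ of 0 = 1 (operand is 0)
(¬(P → ¬P) → Q): 1 > 0.36, so result = 0.36
((¬(((P → P) ∧ ((¬P → R) → Q)) ∧ (((R ∨ ¬R) → P) → R)) ∧ P) ∨ (¬(P → ¬P) → Q)) = max(0, 0.36) = 0.36

0.36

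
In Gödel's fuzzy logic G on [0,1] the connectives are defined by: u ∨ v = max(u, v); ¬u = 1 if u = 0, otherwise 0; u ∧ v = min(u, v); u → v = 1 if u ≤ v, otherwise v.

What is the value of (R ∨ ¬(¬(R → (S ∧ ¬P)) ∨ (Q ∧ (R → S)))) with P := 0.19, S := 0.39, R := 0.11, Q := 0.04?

0.11

¬P: Gödel ¬ of 0.19 = 0 (operand ≠ 0)
(S ∧ ¬P) = min(0.39, 0) = 0
(R → (S ∧ ¬P)): 0.11 > 0, so result = 0
¬(R → (S ∧ ¬P)): Gödel ¬ of 0 = 1 (operand is 0)
(R → S): 0.11 ≤ 0.39, so result = 1
(Q ∧ (R → S)) = min(0.04, 1) = 0.04
(¬(R → (S ∧ ¬P)) ∨ (Q ∧ (R → S))) = max(1, 0.04) = 1
¬(¬(R → (S ∧ ¬P)) ∨ (Q ∧ (R → S))): Gödel ¬ of 1 = 0 (operand ≠ 0)
(R ∨ ¬(¬(R → (S ∧ ¬P)) ∨ (Q ∧ (R → S)))) = max(0.11, 0) = 0.11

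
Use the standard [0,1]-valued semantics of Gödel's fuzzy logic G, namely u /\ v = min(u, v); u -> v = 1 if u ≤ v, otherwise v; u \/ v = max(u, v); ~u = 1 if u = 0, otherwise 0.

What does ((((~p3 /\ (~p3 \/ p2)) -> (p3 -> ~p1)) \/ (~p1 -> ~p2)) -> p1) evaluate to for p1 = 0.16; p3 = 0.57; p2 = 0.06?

~p3: Gödel ¬ of 0.57 = 0 (operand ≠ 0)
~p3: Gödel ¬ of 0.57 = 0 (operand ≠ 0)
(~p3 \/ p2) = max(0, 0.06) = 0.06
(~p3 /\ (~p3 \/ p2)) = min(0, 0.06) = 0
~p1: Gödel ¬ of 0.16 = 0 (operand ≠ 0)
(p3 -> ~p1): 0.57 > 0, so result = 0
((~p3 /\ (~p3 \/ p2)) -> (p3 -> ~p1)): 0 ≤ 0, so result = 1
~p1: Gödel ¬ of 0.16 = 0 (operand ≠ 0)
~p2: Gödel ¬ of 0.06 = 0 (operand ≠ 0)
(~p1 -> ~p2): 0 ≤ 0, so result = 1
(((~p3 /\ (~p3 \/ p2)) -> (p3 -> ~p1)) \/ (~p1 -> ~p2)) = max(1, 1) = 1
((((~p3 /\ (~p3 \/ p2)) -> (p3 -> ~p1)) \/ (~p1 -> ~p2)) -> p1): 1 > 0.16, so result = 0.16

0.16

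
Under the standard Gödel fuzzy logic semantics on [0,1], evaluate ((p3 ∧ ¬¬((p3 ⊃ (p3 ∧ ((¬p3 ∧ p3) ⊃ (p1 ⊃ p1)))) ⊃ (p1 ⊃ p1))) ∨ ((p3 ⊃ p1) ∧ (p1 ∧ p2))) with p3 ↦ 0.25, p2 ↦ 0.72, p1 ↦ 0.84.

0.72

¬p3: Gödel ¬ of 0.25 = 0 (operand ≠ 0)
(¬p3 ∧ p3) = min(0, 0.25) = 0
(p1 ⊃ p1): 0.84 ≤ 0.84, so result = 1
((¬p3 ∧ p3) ⊃ (p1 ⊃ p1)): 0 ≤ 1, so result = 1
(p3 ∧ ((¬p3 ∧ p3) ⊃ (p1 ⊃ p1))) = min(0.25, 1) = 0.25
(p3 ⊃ (p3 ∧ ((¬p3 ∧ p3) ⊃ (p1 ⊃ p1)))): 0.25 ≤ 0.25, so result = 1
(p1 ⊃ p1): 0.84 ≤ 0.84, so result = 1
((p3 ⊃ (p3 ∧ ((¬p3 ∧ p3) ⊃ (p1 ⊃ p1)))) ⊃ (p1 ⊃ p1)): 1 ≤ 1, so result = 1
¬((p3 ⊃ (p3 ∧ ((¬p3 ∧ p3) ⊃ (p1 ⊃ p1)))) ⊃ (p1 ⊃ p1)): Gödel ¬ of 1 = 0 (operand ≠ 0)
¬¬((p3 ⊃ (p3 ∧ ((¬p3 ∧ p3) ⊃ (p1 ⊃ p1)))) ⊃ (p1 ⊃ p1)): Gödel ¬ of 0 = 1 (operand is 0)
(p3 ∧ ¬¬((p3 ⊃ (p3 ∧ ((¬p3 ∧ p3) ⊃ (p1 ⊃ p1)))) ⊃ (p1 ⊃ p1))) = min(0.25, 1) = 0.25
(p3 ⊃ p1): 0.25 ≤ 0.84, so result = 1
(p1 ∧ p2) = min(0.84, 0.72) = 0.72
((p3 ⊃ p1) ∧ (p1 ∧ p2)) = min(1, 0.72) = 0.72
((p3 ∧ ¬¬((p3 ⊃ (p3 ∧ ((¬p3 ∧ p3) ⊃ (p1 ⊃ p1)))) ⊃ (p1 ⊃ p1))) ∨ ((p3 ⊃ p1) ∧ (p1 ∧ p2))) = max(0.25, 0.72) = 0.72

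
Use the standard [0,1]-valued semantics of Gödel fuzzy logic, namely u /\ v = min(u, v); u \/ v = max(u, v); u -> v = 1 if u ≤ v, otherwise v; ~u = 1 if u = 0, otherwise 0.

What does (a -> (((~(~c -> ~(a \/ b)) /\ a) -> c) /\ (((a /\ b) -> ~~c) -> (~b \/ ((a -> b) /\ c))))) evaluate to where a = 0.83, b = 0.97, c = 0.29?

0.29

~c: Gödel ¬ of 0.29 = 0 (operand ≠ 0)
(a \/ b) = max(0.83, 0.97) = 0.97
~(a \/ b): Gödel ¬ of 0.97 = 0 (operand ≠ 0)
(~c -> ~(a \/ b)): 0 ≤ 0, so result = 1
~(~c -> ~(a \/ b)): Gödel ¬ of 1 = 0 (operand ≠ 0)
(~(~c -> ~(a \/ b)) /\ a) = min(0, 0.83) = 0
((~(~c -> ~(a \/ b)) /\ a) -> c): 0 ≤ 0.29, so result = 1
(a /\ b) = min(0.83, 0.97) = 0.83
~c: Gödel ¬ of 0.29 = 0 (operand ≠ 0)
~~c: Gödel ¬ of 0 = 1 (operand is 0)
((a /\ b) -> ~~c): 0.83 ≤ 1, so result = 1
~b: Gödel ¬ of 0.97 = 0 (operand ≠ 0)
(a -> b): 0.83 ≤ 0.97, so result = 1
((a -> b) /\ c) = min(1, 0.29) = 0.29
(~b \/ ((a -> b) /\ c)) = max(0, 0.29) = 0.29
(((a /\ b) -> ~~c) -> (~b \/ ((a -> b) /\ c))): 1 > 0.29, so result = 0.29
(((~(~c -> ~(a \/ b)) /\ a) -> c) /\ (((a /\ b) -> ~~c) -> (~b \/ ((a -> b) /\ c)))) = min(1, 0.29) = 0.29
(a -> (((~(~c -> ~(a \/ b)) /\ a) -> c) /\ (((a /\ b) -> ~~c) -> (~b \/ ((a -> b) /\ c))))): 0.83 > 0.29, so result = 0.29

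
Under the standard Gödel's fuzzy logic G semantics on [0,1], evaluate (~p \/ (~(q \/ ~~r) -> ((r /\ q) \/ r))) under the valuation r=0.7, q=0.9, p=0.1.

~p: Gödel ¬ of 0.1 = 0 (operand ≠ 0)
~r: Gödel ¬ of 0.7 = 0 (operand ≠ 0)
~~r: Gödel ¬ of 0 = 1 (operand is 0)
(q \/ ~~r) = max(0.9, 1) = 1
~(q \/ ~~r): Gödel ¬ of 1 = 0 (operand ≠ 0)
(r /\ q) = min(0.7, 0.9) = 0.7
((r /\ q) \/ r) = max(0.7, 0.7) = 0.7
(~(q \/ ~~r) -> ((r /\ q) \/ r)): 0 ≤ 0.7, so result = 1
(~p \/ (~(q \/ ~~r) -> ((r /\ q) \/ r))) = max(0, 1) = 1

1.00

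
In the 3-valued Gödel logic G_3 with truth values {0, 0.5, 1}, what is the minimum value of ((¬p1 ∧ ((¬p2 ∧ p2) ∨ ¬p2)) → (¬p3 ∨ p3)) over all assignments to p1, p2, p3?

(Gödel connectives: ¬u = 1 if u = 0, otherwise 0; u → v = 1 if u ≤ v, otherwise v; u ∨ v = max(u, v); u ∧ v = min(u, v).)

The minimum is attained at p1 = 0, p2 = 0, p3 = 0.5:
  ¬p1: Gödel ¬ of 0 = 1 (operand is 0)
  ¬p2: Gödel ¬ of 0 = 1 (operand is 0)
  (¬p2 ∧ p2) = min(1, 0) = 0
  ¬p2: Gödel ¬ of 0 = 1 (operand is 0)
  ((¬p2 ∧ p2) ∨ ¬p2) = max(0, 1) = 1
  (¬p1 ∧ ((¬p2 ∧ p2) ∨ ¬p2)) = min(1, 1) = 1
  ¬p3: Gödel ¬ of 0.5 = 0 (operand ≠ 0)
  (¬p3 ∨ p3) = max(0, 0.5) = 0.5
  ((¬p1 ∧ ((¬p2 ∧ p2) ∨ ¬p2)) → (¬p3 ∨ p3)): 1 > 0.5, so result = 0.5
Checking all 27 assignments confirms none give a value below 0.50.

0.50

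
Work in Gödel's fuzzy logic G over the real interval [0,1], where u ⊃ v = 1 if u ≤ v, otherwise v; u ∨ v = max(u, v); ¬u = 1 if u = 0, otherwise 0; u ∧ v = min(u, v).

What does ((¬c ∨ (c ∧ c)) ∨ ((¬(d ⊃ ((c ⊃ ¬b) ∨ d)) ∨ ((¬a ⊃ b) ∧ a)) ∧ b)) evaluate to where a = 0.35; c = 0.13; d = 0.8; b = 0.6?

¬c: Gödel ¬ of 0.13 = 0 (operand ≠ 0)
(c ∧ c) = min(0.13, 0.13) = 0.13
(¬c ∨ (c ∧ c)) = max(0, 0.13) = 0.13
¬b: Gödel ¬ of 0.6 = 0 (operand ≠ 0)
(c ⊃ ¬b): 0.13 > 0, so result = 0
((c ⊃ ¬b) ∨ d) = max(0, 0.8) = 0.8
(d ⊃ ((c ⊃ ¬b) ∨ d)): 0.8 ≤ 0.8, so result = 1
¬(d ⊃ ((c ⊃ ¬b) ∨ d)): Gödel ¬ of 1 = 0 (operand ≠ 0)
¬a: Gödel ¬ of 0.35 = 0 (operand ≠ 0)
(¬a ⊃ b): 0 ≤ 0.6, so result = 1
((¬a ⊃ b) ∧ a) = min(1, 0.35) = 0.35
(¬(d ⊃ ((c ⊃ ¬b) ∨ d)) ∨ ((¬a ⊃ b) ∧ a)) = max(0, 0.35) = 0.35
((¬(d ⊃ ((c ⊃ ¬b) ∨ d)) ∨ ((¬a ⊃ b) ∧ a)) ∧ b) = min(0.35, 0.6) = 0.35
((¬c ∨ (c ∧ c)) ∨ ((¬(d ⊃ ((c ⊃ ¬b) ∨ d)) ∨ ((¬a ⊃ b) ∧ a)) ∧ b)) = max(0.13, 0.35) = 0.35

0.35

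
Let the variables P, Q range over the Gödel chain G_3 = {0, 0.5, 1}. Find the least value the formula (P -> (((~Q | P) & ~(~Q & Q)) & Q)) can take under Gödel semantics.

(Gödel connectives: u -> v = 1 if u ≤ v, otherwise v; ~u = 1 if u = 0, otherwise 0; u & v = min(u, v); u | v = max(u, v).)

0.00

The minimum is attained at P = 0.5, Q = 0:
  ~Q: Gödel ¬ of 0 = 1 (operand is 0)
  (~Q | P) = max(1, 0.5) = 1
  ~Q: Gödel ¬ of 0 = 1 (operand is 0)
  (~Q & Q) = min(1, 0) = 0
  ~(~Q & Q): Gödel ¬ of 0 = 1 (operand is 0)
  ((~Q | P) & ~(~Q & Q)) = min(1, 1) = 1
  (((~Q | P) & ~(~Q & Q)) & Q) = min(1, 0) = 0
  (P -> (((~Q | P) & ~(~Q & Q)) & Q)): 0.5 > 0, so result = 0
Checking all 9 assignments confirms none give a value below 0.00.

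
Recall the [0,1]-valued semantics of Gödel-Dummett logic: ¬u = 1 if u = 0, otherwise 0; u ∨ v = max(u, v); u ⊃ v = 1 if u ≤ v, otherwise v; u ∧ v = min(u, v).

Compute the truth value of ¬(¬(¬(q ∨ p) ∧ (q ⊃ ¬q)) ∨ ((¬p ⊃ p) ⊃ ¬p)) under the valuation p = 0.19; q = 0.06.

0.00

(q ∨ p) = max(0.06, 0.19) = 0.19
¬(q ∨ p): Gödel ¬ of 0.19 = 0 (operand ≠ 0)
¬q: Gödel ¬ of 0.06 = 0 (operand ≠ 0)
(q ⊃ ¬q): 0.06 > 0, so result = 0
(¬(q ∨ p) ∧ (q ⊃ ¬q)) = min(0, 0) = 0
¬(¬(q ∨ p) ∧ (q ⊃ ¬q)): Gödel ¬ of 0 = 1 (operand is 0)
¬p: Gödel ¬ of 0.19 = 0 (operand ≠ 0)
(¬p ⊃ p): 0 ≤ 0.19, so result = 1
¬p: Gödel ¬ of 0.19 = 0 (operand ≠ 0)
((¬p ⊃ p) ⊃ ¬p): 1 > 0, so result = 0
(¬(¬(q ∨ p) ∧ (q ⊃ ¬q)) ∨ ((¬p ⊃ p) ⊃ ¬p)) = max(1, 0) = 1
¬(¬(¬(q ∨ p) ∧ (q ⊃ ¬q)) ∨ ((¬p ⊃ p) ⊃ ¬p)): Gödel ¬ of 1 = 0 (operand ≠ 0)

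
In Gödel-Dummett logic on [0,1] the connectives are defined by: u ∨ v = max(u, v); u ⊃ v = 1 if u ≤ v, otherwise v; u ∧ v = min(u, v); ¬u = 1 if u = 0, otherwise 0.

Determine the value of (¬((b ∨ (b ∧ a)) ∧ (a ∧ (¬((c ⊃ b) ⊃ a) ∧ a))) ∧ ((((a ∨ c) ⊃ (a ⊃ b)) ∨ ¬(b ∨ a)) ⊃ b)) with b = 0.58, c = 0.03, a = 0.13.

(b ∧ a) = min(0.58, 0.13) = 0.13
(b ∨ (b ∧ a)) = max(0.58, 0.13) = 0.58
(c ⊃ b): 0.03 ≤ 0.58, so result = 1
((c ⊃ b) ⊃ a): 1 > 0.13, so result = 0.13
¬((c ⊃ b) ⊃ a): Gödel ¬ of 0.13 = 0 (operand ≠ 0)
(¬((c ⊃ b) ⊃ a) ∧ a) = min(0, 0.13) = 0
(a ∧ (¬((c ⊃ b) ⊃ a) ∧ a)) = min(0.13, 0) = 0
((b ∨ (b ∧ a)) ∧ (a ∧ (¬((c ⊃ b) ⊃ a) ∧ a))) = min(0.58, 0) = 0
¬((b ∨ (b ∧ a)) ∧ (a ∧ (¬((c ⊃ b) ⊃ a) ∧ a))): Gödel ¬ of 0 = 1 (operand is 0)
(a ∨ c) = max(0.13, 0.03) = 0.13
(a ⊃ b): 0.13 ≤ 0.58, so result = 1
((a ∨ c) ⊃ (a ⊃ b)): 0.13 ≤ 1, so result = 1
(b ∨ a) = max(0.58, 0.13) = 0.58
¬(b ∨ a): Gödel ¬ of 0.58 = 0 (operand ≠ 0)
(((a ∨ c) ⊃ (a ⊃ b)) ∨ ¬(b ∨ a)) = max(1, 0) = 1
((((a ∨ c) ⊃ (a ⊃ b)) ∨ ¬(b ∨ a)) ⊃ b): 1 > 0.58, so result = 0.58
(¬((b ∨ (b ∧ a)) ∧ (a ∧ (¬((c ⊃ b) ⊃ a) ∧ a))) ∧ ((((a ∨ c) ⊃ (a ⊃ b)) ∨ ¬(b ∨ a)) ⊃ b)) = min(1, 0.58) = 0.58

0.58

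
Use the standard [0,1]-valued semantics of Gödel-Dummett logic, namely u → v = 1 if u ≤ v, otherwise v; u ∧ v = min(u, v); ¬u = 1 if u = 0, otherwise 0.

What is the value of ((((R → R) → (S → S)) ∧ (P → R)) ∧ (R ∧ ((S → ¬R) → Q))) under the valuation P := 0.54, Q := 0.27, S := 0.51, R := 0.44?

(R → R): 0.44 ≤ 0.44, so result = 1
(S → S): 0.51 ≤ 0.51, so result = 1
((R → R) → (S → S)): 1 ≤ 1, so result = 1
(P → R): 0.54 > 0.44, so result = 0.44
(((R → R) → (S → S)) ∧ (P → R)) = min(1, 0.44) = 0.44
¬R: Gödel ¬ of 0.44 = 0 (operand ≠ 0)
(S → ¬R): 0.51 > 0, so result = 0
((S → ¬R) → Q): 0 ≤ 0.27, so result = 1
(R ∧ ((S → ¬R) → Q)) = min(0.44, 1) = 0.44
((((R → R) → (S → S)) ∧ (P → R)) ∧ (R ∧ ((S → ¬R) → Q))) = min(0.44, 0.44) = 0.44

0.44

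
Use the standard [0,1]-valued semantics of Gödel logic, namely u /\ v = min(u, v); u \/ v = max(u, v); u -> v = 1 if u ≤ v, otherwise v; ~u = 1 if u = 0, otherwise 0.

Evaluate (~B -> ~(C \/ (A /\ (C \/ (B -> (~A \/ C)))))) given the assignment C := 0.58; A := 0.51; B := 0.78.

1.00

~B: Gödel ¬ of 0.78 = 0 (operand ≠ 0)
~A: Gödel ¬ of 0.51 = 0 (operand ≠ 0)
(~A \/ C) = max(0, 0.58) = 0.58
(B -> (~A \/ C)): 0.78 > 0.58, so result = 0.58
(C \/ (B -> (~A \/ C))) = max(0.58, 0.58) = 0.58
(A /\ (C \/ (B -> (~A \/ C)))) = min(0.51, 0.58) = 0.51
(C \/ (A /\ (C \/ (B -> (~A \/ C))))) = max(0.58, 0.51) = 0.58
~(C \/ (A /\ (C \/ (B -> (~A \/ C))))): Gödel ¬ of 0.58 = 0 (operand ≠ 0)
(~B -> ~(C \/ (A /\ (C \/ (B -> (~A \/ C)))))): 0 ≤ 0, so result = 1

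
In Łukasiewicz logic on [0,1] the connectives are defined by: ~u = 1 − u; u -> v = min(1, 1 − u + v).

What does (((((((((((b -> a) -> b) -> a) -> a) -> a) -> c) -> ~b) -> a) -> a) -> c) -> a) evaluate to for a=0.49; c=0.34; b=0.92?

0.64

(b -> a): min(1, 1 − 0.92 + 0.49) = 0.57
((b -> a) -> b): min(1, 1 − 0.57 + 0.92) = 1
(((b -> a) -> b) -> a): min(1, 1 − 1 + 0.49) = 0.49
((((b -> a) -> b) -> a) -> a): min(1, 1 − 0.49 + 0.49) = 1
(((((b -> a) -> b) -> a) -> a) -> a): min(1, 1 − 1 + 0.49) = 0.49
((((((b -> a) -> b) -> a) -> a) -> a) -> c): min(1, 1 − 0.49 + 0.34) = 0.85
~b: Łukasiewicz ¬ gives 1 − 0.92 = 0.08
(((((((b -> a) -> b) -> a) -> a) -> a) -> c) -> ~b): min(1, 1 − 0.85 + 0.08) = 0.23
((((((((b -> a) -> b) -> a) -> a) -> a) -> c) -> ~b) -> a): min(1, 1 − 0.23 + 0.49) = 1
(((((((((b -> a) -> b) -> a) -> a) -> a) -> c) -> ~b) -> a) -> a): min(1, 1 − 1 + 0.49) = 0.49
((((((((((b -> a) -> b) -> a) -> a) -> a) -> c) -> ~b) -> a) -> a) -> c): min(1, 1 − 0.49 + 0.34) = 0.85
(((((((((((b -> a) -> b) -> a) -> a) -> a) -> c) -> ~b) -> a) -> a) -> c) -> a): min(1, 1 − 0.85 + 0.49) = 0.64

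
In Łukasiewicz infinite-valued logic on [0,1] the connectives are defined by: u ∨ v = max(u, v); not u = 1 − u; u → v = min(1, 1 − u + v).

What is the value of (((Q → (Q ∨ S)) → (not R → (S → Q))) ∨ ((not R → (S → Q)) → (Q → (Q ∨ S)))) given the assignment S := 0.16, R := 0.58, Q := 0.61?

(Q ∨ S) = max(0.61, 0.16) = 0.61
(Q → (Q ∨ S)): min(1, 1 − 0.61 + 0.61) = 1
not R: Łukasiewicz ¬ gives 1 − 0.58 = 0.42
(S → Q): min(1, 1 − 0.16 + 0.61) = 1
(not R → (S → Q)): min(1, 1 − 0.42 + 1) = 1
((Q → (Q ∨ S)) → (not R → (S → Q))): min(1, 1 − 1 + 1) = 1
not R: Łukasiewicz ¬ gives 1 − 0.58 = 0.42
(S → Q): min(1, 1 − 0.16 + 0.61) = 1
(not R → (S → Q)): min(1, 1 − 0.42 + 1) = 1
(Q ∨ S) = max(0.61, 0.16) = 0.61
(Q → (Q ∨ S)): min(1, 1 − 0.61 + 0.61) = 1
((not R → (S → Q)) → (Q → (Q ∨ S))): min(1, 1 − 1 + 1) = 1
(((Q → (Q ∨ S)) → (not R → (S → Q))) ∨ ((not R → (S → Q)) → (Q → (Q ∨ S)))) = max(1, 1) = 1

1.00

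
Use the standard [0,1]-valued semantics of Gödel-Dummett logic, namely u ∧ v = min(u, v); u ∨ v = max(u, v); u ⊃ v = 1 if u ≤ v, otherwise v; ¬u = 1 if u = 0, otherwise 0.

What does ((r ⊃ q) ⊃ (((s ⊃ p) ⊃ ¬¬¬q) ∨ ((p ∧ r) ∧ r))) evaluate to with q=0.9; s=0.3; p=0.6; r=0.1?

(r ⊃ q): 0.1 ≤ 0.9, so result = 1
(s ⊃ p): 0.3 ≤ 0.6, so result = 1
¬q: Gödel ¬ of 0.9 = 0 (operand ≠ 0)
¬¬q: Gödel ¬ of 0 = 1 (operand is 0)
¬¬¬q: Gödel ¬ of 1 = 0 (operand ≠ 0)
((s ⊃ p) ⊃ ¬¬¬q): 1 > 0, so result = 0
(p ∧ r) = min(0.6, 0.1) = 0.1
((p ∧ r) ∧ r) = min(0.1, 0.1) = 0.1
(((s ⊃ p) ⊃ ¬¬¬q) ∨ ((p ∧ r) ∧ r)) = max(0, 0.1) = 0.1
((r ⊃ q) ⊃ (((s ⊃ p) ⊃ ¬¬¬q) ∨ ((p ∧ r) ∧ r))): 1 > 0.1, so result = 0.1

0.10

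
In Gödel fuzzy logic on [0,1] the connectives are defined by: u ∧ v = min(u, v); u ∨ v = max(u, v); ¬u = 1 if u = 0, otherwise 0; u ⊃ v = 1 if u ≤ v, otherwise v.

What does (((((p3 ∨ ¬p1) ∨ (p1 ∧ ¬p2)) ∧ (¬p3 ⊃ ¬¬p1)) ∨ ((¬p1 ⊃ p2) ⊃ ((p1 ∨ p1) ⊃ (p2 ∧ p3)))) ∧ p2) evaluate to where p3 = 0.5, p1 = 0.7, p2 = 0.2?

0.20

¬p1: Gödel ¬ of 0.7 = 0 (operand ≠ 0)
(p3 ∨ ¬p1) = max(0.5, 0) = 0.5
¬p2: Gödel ¬ of 0.2 = 0 (operand ≠ 0)
(p1 ∧ ¬p2) = min(0.7, 0) = 0
((p3 ∨ ¬p1) ∨ (p1 ∧ ¬p2)) = max(0.5, 0) = 0.5
¬p3: Gödel ¬ of 0.5 = 0 (operand ≠ 0)
¬p1: Gödel ¬ of 0.7 = 0 (operand ≠ 0)
¬¬p1: Gödel ¬ of 0 = 1 (operand is 0)
(¬p3 ⊃ ¬¬p1): 0 ≤ 1, so result = 1
(((p3 ∨ ¬p1) ∨ (p1 ∧ ¬p2)) ∧ (¬p3 ⊃ ¬¬p1)) = min(0.5, 1) = 0.5
¬p1: Gödel ¬ of 0.7 = 0 (operand ≠ 0)
(¬p1 ⊃ p2): 0 ≤ 0.2, so result = 1
(p1 ∨ p1) = max(0.7, 0.7) = 0.7
(p2 ∧ p3) = min(0.2, 0.5) = 0.2
((p1 ∨ p1) ⊃ (p2 ∧ p3)): 0.7 > 0.2, so result = 0.2
((¬p1 ⊃ p2) ⊃ ((p1 ∨ p1) ⊃ (p2 ∧ p3))): 1 > 0.2, so result = 0.2
((((p3 ∨ ¬p1) ∨ (p1 ∧ ¬p2)) ∧ (¬p3 ⊃ ¬¬p1)) ∨ ((¬p1 ⊃ p2) ⊃ ((p1 ∨ p1) ⊃ (p2 ∧ p3)))) = max(0.5, 0.2) = 0.5
(((((p3 ∨ ¬p1) ∨ (p1 ∧ ¬p2)) ∧ (¬p3 ⊃ ¬¬p1)) ∨ ((¬p1 ⊃ p2) ⊃ ((p1 ∨ p1) ⊃ (p2 ∧ p3)))) ∧ p2) = min(0.5, 0.2) = 0.2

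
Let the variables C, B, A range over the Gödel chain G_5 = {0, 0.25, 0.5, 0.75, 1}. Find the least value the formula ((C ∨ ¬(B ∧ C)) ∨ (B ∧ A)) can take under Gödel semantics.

The minimum is attained at C = 0.25, B = 0.25, A = 0:
  (B ∧ C) = min(0.25, 0.25) = 0.25
  ¬(B ∧ C): Gödel ¬ of 0.25 = 0 (operand ≠ 0)
  (C ∨ ¬(B ∧ C)) = max(0.25, 0) = 0.25
  (B ∧ A) = min(0.25, 0) = 0
  ((C ∨ ¬(B ∧ C)) ∨ (B ∧ A)) = max(0.25, 0) = 0.25
Checking all 125 assignments confirms none give a value below 0.25.

0.25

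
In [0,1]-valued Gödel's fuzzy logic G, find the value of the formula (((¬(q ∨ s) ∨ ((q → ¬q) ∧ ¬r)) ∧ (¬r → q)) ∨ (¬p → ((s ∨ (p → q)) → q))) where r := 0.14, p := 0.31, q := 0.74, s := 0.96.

1.00

(q ∨ s) = max(0.74, 0.96) = 0.96
¬(q ∨ s): Gödel ¬ of 0.96 = 0 (operand ≠ 0)
¬q: Gödel ¬ of 0.74 = 0 (operand ≠ 0)
(q → ¬q): 0.74 > 0, so result = 0
¬r: Gödel ¬ of 0.14 = 0 (operand ≠ 0)
((q → ¬q) ∧ ¬r) = min(0, 0) = 0
(¬(q ∨ s) ∨ ((q → ¬q) ∧ ¬r)) = max(0, 0) = 0
¬r: Gödel ¬ of 0.14 = 0 (operand ≠ 0)
(¬r → q): 0 ≤ 0.74, so result = 1
((¬(q ∨ s) ∨ ((q → ¬q) ∧ ¬r)) ∧ (¬r → q)) = min(0, 1) = 0
¬p: Gödel ¬ of 0.31 = 0 (operand ≠ 0)
(p → q): 0.31 ≤ 0.74, so result = 1
(s ∨ (p → q)) = max(0.96, 1) = 1
((s ∨ (p → q)) → q): 1 > 0.74, so result = 0.74
(¬p → ((s ∨ (p → q)) → q)): 0 ≤ 0.74, so result = 1
(((¬(q ∨ s) ∨ ((q → ¬q) ∧ ¬r)) ∧ (¬r → q)) ∨ (¬p → ((s ∨ (p → q)) → q))) = max(0, 1) = 1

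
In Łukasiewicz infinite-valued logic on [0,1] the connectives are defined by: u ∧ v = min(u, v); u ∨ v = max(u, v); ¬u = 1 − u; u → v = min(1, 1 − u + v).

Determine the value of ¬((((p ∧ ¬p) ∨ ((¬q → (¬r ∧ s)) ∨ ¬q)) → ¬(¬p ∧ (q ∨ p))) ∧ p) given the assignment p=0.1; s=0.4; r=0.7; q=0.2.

¬p: Łukasiewicz ¬ gives 1 − 0.1 = 0.9
(p ∧ ¬p) = min(0.1, 0.9) = 0.1
¬q: Łukasiewicz ¬ gives 1 − 0.2 = 0.8
¬r: Łukasiewicz ¬ gives 1 − 0.7 = 0.3
(¬r ∧ s) = min(0.3, 0.4) = 0.3
(¬q → (¬r ∧ s)): min(1, 1 − 0.8 + 0.3) = 0.5
¬q: Łukasiewicz ¬ gives 1 − 0.2 = 0.8
((¬q → (¬r ∧ s)) ∨ ¬q) = max(0.5, 0.8) = 0.8
((p ∧ ¬p) ∨ ((¬q → (¬r ∧ s)) ∨ ¬q)) = max(0.1, 0.8) = 0.8
¬p: Łukasiewicz ¬ gives 1 − 0.1 = 0.9
(q ∨ p) = max(0.2, 0.1) = 0.2
(¬p ∧ (q ∨ p)) = min(0.9, 0.2) = 0.2
¬(¬p ∧ (q ∨ p)): Łukasiewicz ¬ gives 1 − 0.2 = 0.8
(((p ∧ ¬p) ∨ ((¬q → (¬r ∧ s)) ∨ ¬q)) → ¬(¬p ∧ (q ∨ p))): min(1, 1 − 0.8 + 0.8) = 1
((((p ∧ ¬p) ∨ ((¬q → (¬r ∧ s)) ∨ ¬q)) → ¬(¬p ∧ (q ∨ p))) ∧ p) = min(1, 0.1) = 0.1
¬((((p ∧ ¬p) ∨ ((¬q → (¬r ∧ s)) ∨ ¬q)) → ¬(¬p ∧ (q ∨ p))) ∧ p): Łukasiewicz ¬ gives 1 − 0.1 = 0.9

0.90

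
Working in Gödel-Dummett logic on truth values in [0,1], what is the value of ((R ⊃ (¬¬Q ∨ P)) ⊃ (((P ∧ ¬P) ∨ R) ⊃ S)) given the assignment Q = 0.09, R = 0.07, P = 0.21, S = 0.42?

1.00

¬Q: Gödel ¬ of 0.09 = 0 (operand ≠ 0)
¬¬Q: Gödel ¬ of 0 = 1 (operand is 0)
(¬¬Q ∨ P) = max(1, 0.21) = 1
(R ⊃ (¬¬Q ∨ P)): 0.07 ≤ 1, so result = 1
¬P: Gödel ¬ of 0.21 = 0 (operand ≠ 0)
(P ∧ ¬P) = min(0.21, 0) = 0
((P ∧ ¬P) ∨ R) = max(0, 0.07) = 0.07
(((P ∧ ¬P) ∨ R) ⊃ S): 0.07 ≤ 0.42, so result = 1
((R ⊃ (¬¬Q ∨ P)) ⊃ (((P ∧ ¬P) ∨ R) ⊃ S)): 1 ≤ 1, so result = 1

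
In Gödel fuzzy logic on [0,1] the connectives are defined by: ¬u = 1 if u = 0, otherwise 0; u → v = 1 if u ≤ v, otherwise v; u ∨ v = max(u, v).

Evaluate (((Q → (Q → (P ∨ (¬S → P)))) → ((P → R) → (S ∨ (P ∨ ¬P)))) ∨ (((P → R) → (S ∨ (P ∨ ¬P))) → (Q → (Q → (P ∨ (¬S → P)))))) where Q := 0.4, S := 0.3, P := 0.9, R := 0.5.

¬S: Gödel ¬ of 0.3 = 0 (operand ≠ 0)
(¬S → P): 0 ≤ 0.9, so result = 1
(P ∨ (¬S → P)) = max(0.9, 1) = 1
(Q → (P ∨ (¬S → P))): 0.4 ≤ 1, so result = 1
(Q → (Q → (P ∨ (¬S → P)))): 0.4 ≤ 1, so result = 1
(P → R): 0.9 > 0.5, so result = 0.5
¬P: Gödel ¬ of 0.9 = 0 (operand ≠ 0)
(P ∨ ¬P) = max(0.9, 0) = 0.9
(S ∨ (P ∨ ¬P)) = max(0.3, 0.9) = 0.9
((P → R) → (S ∨ (P ∨ ¬P))): 0.5 ≤ 0.9, so result = 1
((Q → (Q → (P ∨ (¬S → P)))) → ((P → R) → (S ∨ (P ∨ ¬P)))): 1 ≤ 1, so result = 1
(P → R): 0.9 > 0.5, so result = 0.5
¬P: Gödel ¬ of 0.9 = 0 (operand ≠ 0)
(P ∨ ¬P) = max(0.9, 0) = 0.9
(S ∨ (P ∨ ¬P)) = max(0.3, 0.9) = 0.9
((P → R) → (S ∨ (P ∨ ¬P))): 0.5 ≤ 0.9, so result = 1
¬S: Gödel ¬ of 0.3 = 0 (operand ≠ 0)
(¬S → P): 0 ≤ 0.9, so result = 1
(P ∨ (¬S → P)) = max(0.9, 1) = 1
(Q → (P ∨ (¬S → P))): 0.4 ≤ 1, so result = 1
(Q → (Q → (P ∨ (¬S → P)))): 0.4 ≤ 1, so result = 1
(((P → R) → (S ∨ (P ∨ ¬P))) → (Q → (Q → (P ∨ (¬S → P))))): 1 ≤ 1, so result = 1
(((Q → (Q → (P ∨ (¬S → P)))) → ((P → R) → (S ∨ (P ∨ ¬P)))) ∨ (((P → R) → (S ∨ (P ∨ ¬P))) → (Q → (Q → (P ∨ (¬S → P)))))) = max(1, 1) = 1

1.00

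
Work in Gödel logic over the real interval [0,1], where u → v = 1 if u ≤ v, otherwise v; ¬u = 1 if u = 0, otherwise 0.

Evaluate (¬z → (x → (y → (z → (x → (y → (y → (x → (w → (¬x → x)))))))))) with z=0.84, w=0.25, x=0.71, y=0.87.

1.00

¬z: Gödel ¬ of 0.84 = 0 (operand ≠ 0)
¬x: Gödel ¬ of 0.71 = 0 (operand ≠ 0)
(¬x → x): 0 ≤ 0.71, so result = 1
(w → (¬x → x)): 0.25 ≤ 1, so result = 1
(x → (w → (¬x → x))): 0.71 ≤ 1, so result = 1
(y → (x → (w → (¬x → x)))): 0.87 ≤ 1, so result = 1
(y → (y → (x → (w → (¬x → x))))): 0.87 ≤ 1, so result = 1
(x → (y → (y → (x → (w → (¬x → x)))))): 0.71 ≤ 1, so result = 1
(z → (x → (y → (y → (x → (w → (¬x → x))))))): 0.84 ≤ 1, so result = 1
(y → (z → (x → (y → (y → (x → (w → (¬x → x)))))))): 0.87 ≤ 1, so result = 1
(x → (y → (z → (x → (y → (y → (x → (w → (¬x → x))))))))): 0.71 ≤ 1, so result = 1
(¬z → (x → (y → (z → (x → (y → (y → (x → (w → (¬x → x)))))))))): 0 ≤ 1, so result = 1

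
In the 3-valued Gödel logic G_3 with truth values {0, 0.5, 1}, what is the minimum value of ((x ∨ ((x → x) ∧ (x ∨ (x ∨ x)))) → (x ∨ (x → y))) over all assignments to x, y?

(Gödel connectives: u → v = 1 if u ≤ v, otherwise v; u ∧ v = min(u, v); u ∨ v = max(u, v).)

Every assignment gives 1. For instance at x = 0, y = 0:
  (x → x): 0 ≤ 0, so result = 1
  (x ∨ x) = max(0, 0) = 0
  (x ∨ (x ∨ x)) = max(0, 0) = 0
  ((x → x) ∧ (x ∨ (x ∨ x))) = min(1, 0) = 0
  (x ∨ ((x → x) ∧ (x ∨ (x ∨ x)))) = max(0, 0) = 0
  (x → y): 0 ≤ 0, so result = 1
  (x ∨ (x → y)) = max(0, 1) = 1
  ((x ∨ ((x → x) ∧ (x ∨ (x ∨ x)))) → (x ∨ (x → y))): 0 ≤ 1, so result = 1
All 9 assignments give value 1 — the formula is a G_3-tautology.

1.00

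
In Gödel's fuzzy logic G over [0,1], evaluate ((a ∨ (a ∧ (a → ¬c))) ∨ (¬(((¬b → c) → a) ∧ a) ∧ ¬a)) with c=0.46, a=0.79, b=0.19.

¬c: Gödel ¬ of 0.46 = 0 (operand ≠ 0)
(a → ¬c): 0.79 > 0, so result = 0
(a ∧ (a → ¬c)) = min(0.79, 0) = 0
(a ∨ (a ∧ (a → ¬c))) = max(0.79, 0) = 0.79
¬b: Gödel ¬ of 0.19 = 0 (operand ≠ 0)
(¬b → c): 0 ≤ 0.46, so result = 1
((¬b → c) → a): 1 > 0.79, so result = 0.79
(((¬b → c) → a) ∧ a) = min(0.79, 0.79) = 0.79
¬(((¬b → c) → a) ∧ a): Gödel ¬ of 0.79 = 0 (operand ≠ 0)
¬a: Gödel ¬ of 0.79 = 0 (operand ≠ 0)
(¬(((¬b → c) → a) ∧ a) ∧ ¬a) = min(0, 0) = 0
((a ∨ (a ∧ (a → ¬c))) ∨ (¬(((¬b → c) → a) ∧ a) ∧ ¬a)) = max(0.79, 0) = 0.79

0.79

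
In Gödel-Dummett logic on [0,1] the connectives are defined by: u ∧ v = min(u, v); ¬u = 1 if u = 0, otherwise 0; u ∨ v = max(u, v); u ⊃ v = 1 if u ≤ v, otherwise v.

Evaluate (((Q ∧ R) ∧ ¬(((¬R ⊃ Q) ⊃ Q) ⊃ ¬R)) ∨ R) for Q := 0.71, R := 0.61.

0.61

(Q ∧ R) = min(0.71, 0.61) = 0.61
¬R: Gödel ¬ of 0.61 = 0 (operand ≠ 0)
(¬R ⊃ Q): 0 ≤ 0.71, so result = 1
((¬R ⊃ Q) ⊃ Q): 1 > 0.71, so result = 0.71
¬R: Gödel ¬ of 0.61 = 0 (operand ≠ 0)
(((¬R ⊃ Q) ⊃ Q) ⊃ ¬R): 0.71 > 0, so result = 0
¬(((¬R ⊃ Q) ⊃ Q) ⊃ ¬R): Gödel ¬ of 0 = 1 (operand is 0)
((Q ∧ R) ∧ ¬(((¬R ⊃ Q) ⊃ Q) ⊃ ¬R)) = min(0.61, 1) = 0.61
(((Q ∧ R) ∧ ¬(((¬R ⊃ Q) ⊃ Q) ⊃ ¬R)) ∨ R) = max(0.61, 0.61) = 0.61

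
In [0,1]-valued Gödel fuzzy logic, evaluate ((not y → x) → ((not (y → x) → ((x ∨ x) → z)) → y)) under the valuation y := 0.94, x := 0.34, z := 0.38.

0.94

not y: Gödel ¬ of 0.94 = 0 (operand ≠ 0)
(not y → x): 0 ≤ 0.34, so result = 1
(y → x): 0.94 > 0.34, so result = 0.34
not (y → x): Gödel ¬ of 0.34 = 0 (operand ≠ 0)
(x ∨ x) = max(0.34, 0.34) = 0.34
((x ∨ x) → z): 0.34 ≤ 0.38, so result = 1
(not (y → x) → ((x ∨ x) → z)): 0 ≤ 1, so result = 1
((not (y → x) → ((x ∨ x) → z)) → y): 1 > 0.94, so result = 0.94
((not y → x) → ((not (y → x) → ((x ∨ x) → z)) → y)): 1 > 0.94, so result = 0.94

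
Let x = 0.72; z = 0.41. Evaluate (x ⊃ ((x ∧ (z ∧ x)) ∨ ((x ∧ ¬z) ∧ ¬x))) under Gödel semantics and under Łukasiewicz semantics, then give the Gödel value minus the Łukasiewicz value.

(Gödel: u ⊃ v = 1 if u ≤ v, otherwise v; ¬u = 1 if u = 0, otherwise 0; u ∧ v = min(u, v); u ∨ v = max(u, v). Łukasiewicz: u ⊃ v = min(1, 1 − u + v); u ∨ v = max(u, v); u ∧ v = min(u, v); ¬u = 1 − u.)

Gödel evaluation:
  (z ∧ x) = min(0.41, 0.72) = 0.41
  (x ∧ (z ∧ x)) = min(0.72, 0.41) = 0.41
  ¬z: Gödel ¬ of 0.41 = 0 (operand ≠ 0)
  (x ∧ ¬z) = min(0.72, 0) = 0
  ¬x: Gödel ¬ of 0.72 = 0 (operand ≠ 0)
  ((x ∧ ¬z) ∧ ¬x) = min(0, 0) = 0
  ((x ∧ (z ∧ x)) ∨ ((x ∧ ¬z) ∧ ¬x)) = max(0.41, 0) = 0.41
  (x ⊃ ((x ∧ (z ∧ x)) ∨ ((x ∧ ¬z) ∧ ¬x))): 0.72 > 0.41, so result = 0.41
  Gödel value = 0.41
Łukasiewicz evaluation:
  (z ∧ x) = min(0.41, 0.72) = 0.41
  (x ∧ (z ∧ x)) = min(0.72, 0.41) = 0.41
  ¬z: Łukasiewicz ¬ gives 1 − 0.41 = 0.59
  (x ∧ ¬z) = min(0.72, 0.59) = 0.59
  ¬x: Łukasiewicz ¬ gives 1 − 0.72 = 0.28
  ((x ∧ ¬z) ∧ ¬x) = min(0.59, 0.28) = 0.28
  ((x ∧ (z ∧ x)) ∨ ((x ∧ ¬z) ∧ ¬x)) = max(0.41, 0.28) = 0.41
  (x ⊃ ((x ∧ (z ∧ x)) ∨ ((x ∧ ¬z) ∧ ¬x))): min(1, 1 − 0.72 + 0.41) = 0.69
  Łukasiewicz value = 0.69
Difference: 0.41 − 0.69 = -0.28

-0.28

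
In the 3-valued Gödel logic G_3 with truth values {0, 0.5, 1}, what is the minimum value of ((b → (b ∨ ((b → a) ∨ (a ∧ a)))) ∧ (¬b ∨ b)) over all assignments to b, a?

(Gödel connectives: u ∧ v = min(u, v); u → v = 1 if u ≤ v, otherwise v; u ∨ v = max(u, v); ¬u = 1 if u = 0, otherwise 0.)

The minimum is attained at b = 0.5, a = 0:
  (b → a): 0.5 > 0, so result = 0
  (a ∧ a) = min(0, 0) = 0
  ((b → a) ∨ (a ∧ a)) = max(0, 0) = 0
  (b ∨ ((b → a) ∨ (a ∧ a))) = max(0.5, 0) = 0.5
  (b → (b ∨ ((b → a) ∨ (a ∧ a)))): 0.5 ≤ 0.5, so result = 1
  ¬b: Gödel ¬ of 0.5 = 0 (operand ≠ 0)
  (¬b ∨ b) = max(0, 0.5) = 0.5
  ((b → (b ∨ ((b → a) ∨ (a ∧ a)))) ∧ (¬b ∨ b)) = min(1, 0.5) = 0.5
Checking all 9 assignments confirms none give a value below 0.50.

0.50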